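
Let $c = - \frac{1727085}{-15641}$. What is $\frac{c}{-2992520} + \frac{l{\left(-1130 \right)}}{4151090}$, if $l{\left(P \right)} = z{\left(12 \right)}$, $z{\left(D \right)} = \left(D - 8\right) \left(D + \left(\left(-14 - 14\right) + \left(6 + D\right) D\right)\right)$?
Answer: $\frac{605510379667}{3885918812475976} \approx 0.00015582$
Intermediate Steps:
$z{\left(D \right)} = \left(-8 + D\right) \left(-28 + D + D \left(6 + D\right)\right)$ ($z{\left(D \right)} = \left(-8 + D\right) \left(D + \left(-28 + D \left(6 + D\right)\right)\right) = \left(-8 + D\right) \left(-28 + D + D \left(6 + D\right)\right)$)
$c = \frac{1727085}{15641}$ ($c = \left(-1727085\right) \left(- \frac{1}{15641}\right) = \frac{1727085}{15641} \approx 110.42$)
$l{\left(P \right)} = 800$ ($l{\left(P \right)} = 224 + 12^{3} - 12^{2} - 1008 = 224 + 1728 - 144 - 1008 = 800$)
$\frac{c}{-2992520} + \frac{l{\left(-1130 \right)}}{4151090} = \frac{1727085}{15641 \left(-2992520\right)} + \frac{800}{4151090} = \frac{1727085}{15641} \left(- \frac{1}{2992520}\right) + 800 \cdot \frac{1}{4151090} = - \frac{345417}{9361201064} + \frac{80}{415109} = \frac{605510379667}{3885918812475976}$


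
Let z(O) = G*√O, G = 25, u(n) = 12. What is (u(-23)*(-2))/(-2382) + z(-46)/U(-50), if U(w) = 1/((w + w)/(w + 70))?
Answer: 4/397 - 125*I*√46 ≈ 0.010076 - 847.79*I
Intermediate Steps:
U(w) = (70 + w)/(2*w) (U(w) = 1/((2*w)/(70 + w)) = 1/(2*w/(70 + w)) = (70 + w)/(2*w))
z(O) = 25*√O
(u(-23)*(-2))/(-2382) + z(-46)/U(-50) = (12*(-2))/(-2382) + (25*√(-46))/(((½)*(70 - 50)/(-50))) = -24*(-1/2382) + (25*(I*√46))/(((½)*(-1/50)*20)) = 4/397 + (25*I*√46)/(-⅕) = 4/397 + (25*I*√46)*(-5) = 4/397 - 125*I*√46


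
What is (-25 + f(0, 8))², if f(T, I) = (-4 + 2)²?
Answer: 441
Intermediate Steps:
f(T, I) = 4 (f(T, I) = (-2)² = 4)
(-25 + f(0, 8))² = (-25 + 4)² = (-21)² = 441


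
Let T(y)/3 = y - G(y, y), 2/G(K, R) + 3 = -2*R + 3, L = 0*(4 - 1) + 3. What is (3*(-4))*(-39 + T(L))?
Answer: 348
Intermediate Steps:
L = 3 (L = 0*3 + 3 = 0 + 3 = 3)
G(K, R) = -1/R (G(K, R) = 2/(-3 + (-2*R + 3)) = 2/(-3 + (3 - 2*R)) = 2/((-2*R)) = 2*(-1/(2*R)) = -1/R)
T(y) = 3*y + 3/y (T(y) = 3*(y - (-1)/y) = 3*(y + 1/y) = 3*y + 3/y)
(3*(-4))*(-39 + T(L)) = (3*(-4))*(-39 + (3*3 + 3/3)) = -12*(-39 + (9 + 3*(⅓))) = -12*(-39 + (9 + 1)) = -12*(-39 + 10) = -12*(-29) = 348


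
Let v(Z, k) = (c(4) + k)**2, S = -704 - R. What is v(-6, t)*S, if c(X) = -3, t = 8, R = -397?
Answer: -7675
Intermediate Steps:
S = -307 (S = -704 - 1*(-397) = -704 + 397 = -307)
v(Z, k) = (-3 + k)**2
v(-6, t)*S = (-3 + 8)**2*(-307) = 5**2*(-307) = 25*(-307) = -7675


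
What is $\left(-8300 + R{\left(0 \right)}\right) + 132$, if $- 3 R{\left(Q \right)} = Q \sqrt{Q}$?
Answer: $-8168$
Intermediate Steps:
$R{\left(Q \right)} = - \frac{Q^{\frac{3}{2}}}{3}$ ($R{\left(Q \right)} = - \frac{Q \sqrt{Q}}{3} = - \frac{Q^{\frac{3}{2}}}{3}$)
$\left(-8300 + R{\left(0 \right)}\right) + 132 = \left(-8300 - \frac{0^{\frac{3}{2}}}{3}\right) + 132 = \left(-8300 - 0\right) + 132 = \left(-8300 + 0\right) + 132 = -8300 + 132 = -8168$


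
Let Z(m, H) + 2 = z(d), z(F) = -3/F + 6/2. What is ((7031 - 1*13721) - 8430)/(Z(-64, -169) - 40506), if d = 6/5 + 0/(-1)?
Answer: 2016/5401 ≈ 0.37326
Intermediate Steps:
d = 6/5 (d = 6*(⅕) + 0*(-1) = 6/5 + 0 = 6/5 ≈ 1.2000)
z(F) = 3 - 3/F (z(F) = -3/F + 6*(½) = -3/F + 3 = 3 - 3/F)
Z(m, H) = -3/2 (Z(m, H) = -2 + (3 - 3/6/5) = -2 + (3 - 3*⅚) = -2 + (3 - 5/2) = -2 + ½ = -3/2)
((7031 - 1*13721) - 8430)/(Z(-64, -169) - 40506) = ((7031 - 1*13721) - 8430)/(-3/2 - 40506) = ((7031 - 13721) - 8430)/(-81015/2) = (-6690 - 8430)*(-2/81015) = -15120*(-2/81015) = 2016/5401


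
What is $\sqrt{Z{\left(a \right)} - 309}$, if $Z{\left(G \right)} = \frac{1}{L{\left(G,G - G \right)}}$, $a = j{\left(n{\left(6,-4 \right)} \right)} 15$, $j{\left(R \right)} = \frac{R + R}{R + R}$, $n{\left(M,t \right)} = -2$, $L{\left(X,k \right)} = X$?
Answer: $\frac{i \sqrt{69510}}{15} \approx 17.577 i$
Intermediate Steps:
$j{\left(R \right)} = 1$ ($j{\left(R \right)} = \frac{2 R}{2 R} = 2 R \frac{1}{2 R} = 1$)
$a = 15$ ($a = 1 \cdot 15 = 15$)
$Z{\left(G \right)} = \frac{1}{G}$
$\sqrt{Z{\left(a \right)} - 309} = \sqrt{\frac{1}{15} - 309} = \sqrt{- \frac{4634}{15}} = \frac{i \sqrt{69510}}{15}$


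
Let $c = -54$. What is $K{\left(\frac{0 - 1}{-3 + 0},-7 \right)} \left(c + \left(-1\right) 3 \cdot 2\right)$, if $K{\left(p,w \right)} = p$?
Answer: $-20$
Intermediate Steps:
$K{\left(\frac{0 - 1}{-3 + 0},-7 \right)} \left(c + \left(-1\right) 3 \cdot 2\right) = \frac{0 - 1}{-3 + 0} \left(-54 + \left(-1\right) 3 \cdot 2\right) = - \frac{1}{-3} \left(-54 - 6\right) = \left(-1\right) \left(- \frac{1}{3}\right) \left(-54 - 6\right) = \frac{1}{3} \left(-60\right) = -20$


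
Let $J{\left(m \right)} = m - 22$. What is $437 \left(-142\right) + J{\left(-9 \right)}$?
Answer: $-62085$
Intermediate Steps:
$J{\left(m \right)} = -22 + m$
$437 \left(-142\right) + J{\left(-9 \right)} = 437 \left(-142\right) - 31 = -62054 - 31 = -62085$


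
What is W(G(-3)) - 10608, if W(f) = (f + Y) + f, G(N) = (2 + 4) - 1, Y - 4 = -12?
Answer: -10606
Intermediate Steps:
Y = -8 (Y = 4 - 12 = -8)
G(N) = 5 (G(N) = 6 - 1 = 5)
W(f) = -8 + 2*f (W(f) = (f - 8) + f = (-8 + f) + f = -8 + 2*f)
W(G(-3)) - 10608 = (-8 + 2*5) - 10608 = (-8 + 10) - 10608 = 2 - 10608 = -10606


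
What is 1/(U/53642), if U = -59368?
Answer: -26821/29684 ≈ -0.90355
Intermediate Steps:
1/(U/53642) = 1/(-59368/53642) = 1/(-59368*1/53642) = 1/(-29684/26821) = -26821/29684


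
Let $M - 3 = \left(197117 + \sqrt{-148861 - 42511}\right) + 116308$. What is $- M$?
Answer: $-313428 - 2 i \sqrt{47843} \approx -3.1343 \cdot 10^{5} - 437.46 i$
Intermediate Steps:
$M = 313428 + 2 i \sqrt{47843}$ ($M = 3 + \left(\left(197117 + \sqrt{-148861 - 42511}\right) + 116308\right) = 3 + \left(\left(197117 + \sqrt{-191372}\right) + 116308\right) = 3 + \left(\left(197117 + 2 i \sqrt{47843}\right) + 116308\right) = 3 + \left(313425 + 2 i \sqrt{47843}\right) = 313428 + 2 i \sqrt{47843} \approx 3.1343 \cdot 10^{5} + 437.46 i$)
$- M = - (313428 + 2 i \sqrt{47843}) = -313428 - 2 i \sqrt{47843}$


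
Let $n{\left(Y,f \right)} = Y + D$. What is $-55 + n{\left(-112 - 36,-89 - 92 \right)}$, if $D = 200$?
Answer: $-3$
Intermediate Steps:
$n{\left(Y,f \right)} = 200 + Y$ ($n{\left(Y,f \right)} = Y + 200 = 200 + Y$)
$-55 + n{\left(-112 - 36,-89 - 92 \right)} = -55 + \left(200 - 148\right) = -55 + 52 = -3$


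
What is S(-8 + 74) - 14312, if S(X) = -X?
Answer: -14378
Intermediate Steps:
S(-8 + 74) - 14312 = -(-8 + 74) - 14312 = -1*66 - 14312 = -66 - 14312 = -14378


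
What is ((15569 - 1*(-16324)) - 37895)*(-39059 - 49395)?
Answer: 530900908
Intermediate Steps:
((15569 - 1*(-16324)) - 37895)*(-39059 - 49395) = ((15569 + 16324) - 37895)*(-88454) = (31893 - 37895)*(-88454) = -6002*(-88454) = 530900908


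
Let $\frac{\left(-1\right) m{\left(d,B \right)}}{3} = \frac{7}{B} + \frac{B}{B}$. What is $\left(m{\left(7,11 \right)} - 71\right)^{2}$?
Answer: $\frac{697225}{121} \approx 5762.2$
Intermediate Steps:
$m{\left(d,B \right)} = -3 - \frac{21}{B}$ ($m{\left(d,B \right)} = - 3 \left(\frac{7}{B} + \frac{B}{B}\right) = - 3 \left(\frac{7}{B} + 1\right) = - 3 \left(1 + \frac{7}{B}\right) = -3 - \frac{21}{B}$)
$\left(m{\left(7,11 \right)} - 71\right)^{2} = \left(\left(-3 - \frac{21}{11}\right) - 71\right)^{2} = \left(- \frac{54}{11} - 71\right)^{2} = \left(- \frac{835}{11}\right)^{2} = \frac{697225}{121}$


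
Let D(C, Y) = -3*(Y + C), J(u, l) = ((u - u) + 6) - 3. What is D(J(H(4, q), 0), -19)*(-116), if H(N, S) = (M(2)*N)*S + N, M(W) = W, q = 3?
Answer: -5568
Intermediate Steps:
H(N, S) = N + 2*N*S (H(N, S) = (2*N)*S + N = 2*N*S + N = N + 2*N*S)
J(u, l) = 3 (J(u, l) = (0 + 6) - 3 = 6 - 3 = 3)
D(C, Y) = -3*C - 3*Y (D(C, Y) = -3*(C + Y) = -3*C - 3*Y)
D(J(H(4, q), 0), -19)*(-116) = (-3*3 - 3*(-19))*(-116) = (-9 + 57)*(-116) = 48*(-116) = -5568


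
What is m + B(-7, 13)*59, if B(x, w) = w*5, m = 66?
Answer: 3901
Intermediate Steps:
B(x, w) = 5*w
m + B(-7, 13)*59 = 66 + (5*13)*59 = 66 + 65*59 = 66 + 3835 = 3901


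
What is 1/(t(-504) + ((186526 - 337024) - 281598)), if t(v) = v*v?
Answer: -1/178080 ≈ -5.6155e-6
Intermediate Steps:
t(v) = v²
1/(t(-504) + ((186526 - 337024) - 281598)) = 1/((-504)² + ((186526 - 337024) - 281598)) = 1/(254016 + (-150498 - 281598)) = 1/(254016 - 432096) = 1/(-178080) = -1/178080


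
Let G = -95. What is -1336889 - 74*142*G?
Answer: -338629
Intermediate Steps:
-1336889 - 74*142*G = -1336889 - 74*142*(-95) = -1336889 - 10508*(-95) = -1336889 - 1*(-998260) = -1336889 + 998260 = -338629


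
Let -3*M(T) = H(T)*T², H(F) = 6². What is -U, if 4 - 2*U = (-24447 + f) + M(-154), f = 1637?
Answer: -153703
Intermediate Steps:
H(F) = 36
M(T) = -12*T²
U = 153703 (U = 2 - ((-24447 + 1637) - 12*(-154)²)/2 = 2 - (-22810 - 12*23716)/2 = 2 - (-22810 - 284592)/2 = 2 - ½*(-307402) = 2 + 153701 = 153703)
-U = -1*153703 = -153703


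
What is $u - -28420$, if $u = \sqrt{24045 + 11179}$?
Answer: $28420 + 2 \sqrt{8806} \approx 28608.0$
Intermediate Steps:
$u = 2 \sqrt{8806}$ ($u = \sqrt{35224} = 2 \sqrt{8806} \approx 187.68$)
$u - -28420 = 2 \sqrt{8806} - -28420 = 2 \sqrt{8806} + 28420 = 28420 + 2 \sqrt{8806}$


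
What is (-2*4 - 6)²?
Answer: 196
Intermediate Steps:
(-2*4 - 6)² = (-8 - 6)² = (-14)² = 196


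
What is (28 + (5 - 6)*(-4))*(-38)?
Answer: -1216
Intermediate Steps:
(28 + (5 - 6)*(-4))*(-38) = (28 - 1*(-4))*(-38) = (28 + 4)*(-38) = 32*(-38) = -1216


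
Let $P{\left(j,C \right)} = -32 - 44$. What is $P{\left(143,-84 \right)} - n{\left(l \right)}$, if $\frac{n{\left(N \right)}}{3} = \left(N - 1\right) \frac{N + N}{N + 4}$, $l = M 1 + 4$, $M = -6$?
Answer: $-94$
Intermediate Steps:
$P{\left(j,C \right)} = -76$ ($P{\left(j,C \right)} = -32 - 44 = -76$)
$l = -2$ ($l = \left(-6\right) 1 + 4 = -6 + 4 = -2$)
$n{\left(N \right)} = \frac{6 N \left(-1 + N\right)}{4 + N}$ ($n{\left(N \right)} = 3 \left(N - 1\right) \frac{N + N}{N + 4} = 3 \left(-1 + N\right) \frac{2 N}{4 + N} = 3 \frac{2 N \left(-1 + N\right)}{4 + N} = \frac{6 N \left(-1 + N\right)}{4 + N}$)
$P{\left(143,-84 \right)} - n{\left(l \right)} = -76 - 6 \left(-2\right) \frac{1}{4 - 2} \left(-1 - 2\right) = -76 - 6 \left(-2\right) \frac{1}{2} \left(-3\right) = -76 - 18 = -94$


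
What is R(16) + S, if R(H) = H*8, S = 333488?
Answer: 333616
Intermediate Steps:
R(H) = 8*H
R(16) + S = 8*16 + 333488 = 128 + 333488 = 333616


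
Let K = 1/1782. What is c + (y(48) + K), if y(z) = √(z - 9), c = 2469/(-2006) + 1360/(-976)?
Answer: -143027923/54514053 + √39 ≈ 3.6213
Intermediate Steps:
c = -321119/122366 (c = 2469*(-1/2006) + 1360*(-1/976) = -2469/2006 - 85/61 = -321119/122366 ≈ -2.6242)
y(z) = √(-9 + z)
K = 1/1782 ≈ 0.00056117
c + (y(48) + K) = -321119/122366 + (√(-9 + 48) + 1/1782) = -321119/122366 + (√39 + 1/1782) = -321119/122366 + (1/1782 + √39) = -143027923/54514053 + √39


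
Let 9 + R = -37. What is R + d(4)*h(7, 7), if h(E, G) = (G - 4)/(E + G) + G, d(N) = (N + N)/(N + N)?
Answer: -543/14 ≈ -38.786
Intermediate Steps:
R = -46 (R = -9 - 37 = -46)
d(N) = 1 (d(N) = (2*N)/((2*N)) = (2*N)*(1/(2*N)) = 1)
h(E, G) = G + (-4 + G)/(E + G) (h(E, G) = (-4 + G)/(E + G) + G = G + (-4 + G)/(E + G))
R + d(4)*h(7, 7) = -46 + 1*((-4 + 7 + 7² + 7*7)/(7 + 7)) = -46 + 1*((-4 + 7 + 49 + 49)/14) = -46 + 1*((1/14)*101) = -46 + 1*(101/14) = -46 + 101/14 = -543/14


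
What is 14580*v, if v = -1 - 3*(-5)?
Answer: 204120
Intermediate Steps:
v = 14 (v = -1 + 15 = 14)
14580*v = 14580*14 = 204120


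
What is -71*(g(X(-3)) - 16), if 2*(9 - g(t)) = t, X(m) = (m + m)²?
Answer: 1775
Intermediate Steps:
X(m) = 4*m² (X(m) = (2*m)² = 4*m²)
g(t) = 9 - t/2
-71*(g(X(-3)) - 16) = -71*((9 - 2*(-3)²) - 16) = -71*((9 - 2*9) - 16) = -71*((9 - ½*36) - 16) = -71*((9 - 18) - 16) = -71*(-9 - 16) = -71*(-25) = 1775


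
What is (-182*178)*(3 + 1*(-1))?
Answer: -64792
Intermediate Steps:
(-182*178)*(3 + 1*(-1)) = -32396*(3 - 1) = -32396*2 = -64792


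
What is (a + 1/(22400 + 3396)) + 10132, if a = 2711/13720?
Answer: 896499683629/88480280 ≈ 10132.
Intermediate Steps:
a = 2711/13720 (a = 2711*(1/13720) = 2711/13720 ≈ 0.19759)
(a + 1/(22400 + 3396)) + 10132 = (2711/13720 + 1/(22400 + 3396)) + 10132 = (2711/13720 + 1/25796) + 10132 = 17486669/88480280 + 10132 = 896499683629/88480280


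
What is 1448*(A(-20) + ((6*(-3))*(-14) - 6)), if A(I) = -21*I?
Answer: 964368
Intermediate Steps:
1448*(A(-20) + ((6*(-3))*(-14) - 6)) = 1448*(-21*(-20) + ((6*(-3))*(-14) - 6)) = 1448*(420 + (-18*(-14) - 6)) = 1448*(420 + (252 - 6)) = 1448*(420 + 246) = 1448*666 = 964368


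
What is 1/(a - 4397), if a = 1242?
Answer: -1/3155 ≈ -0.00031696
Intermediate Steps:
1/(a - 4397) = 1/(1242 - 4397) = 1/(-3155) = -1/3155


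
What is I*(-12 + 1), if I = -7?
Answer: 77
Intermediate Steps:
I*(-12 + 1) = -7*(-12 + 1) = -7*(-11) = 77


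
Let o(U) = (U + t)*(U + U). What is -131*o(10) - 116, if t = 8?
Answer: -47276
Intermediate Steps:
o(U) = 2*U*(8 + U) (o(U) = (U + 8)*(U + U) = (8 + U)*(2*U) = 2*U*(8 + U))
-131*o(10) - 116 = -262*10*(8 + 10) - 116 = -262*10*18 - 116 = -131*360 - 116 = -47160 - 116 = -47276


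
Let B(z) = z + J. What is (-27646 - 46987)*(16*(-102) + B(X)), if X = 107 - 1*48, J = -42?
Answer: 120532295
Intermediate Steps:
X = 59 (X = 107 - 48 = 59)
B(z) = -42 + z (B(z) = z - 42 = -42 + z)
(-27646 - 46987)*(16*(-102) + B(X)) = (-27646 - 46987)*(16*(-102) + (-42 + 59)) = -74633*(-1632 + 17) = -74633*(-1615) = 120532295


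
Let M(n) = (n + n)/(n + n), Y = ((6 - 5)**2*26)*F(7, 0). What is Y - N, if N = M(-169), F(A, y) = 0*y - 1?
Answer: -27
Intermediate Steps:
F(A, y) = -1 (F(A, y) = 0 - 1 = -1)
Y = -26 (Y = ((6 - 5)**2*26)*(-1) = (1**2*26)*(-1) = (1*26)*(-1) = 26*(-1) = -26)
M(n) = 1 (M(n) = (2*n)/((2*n)) = (2*n)*(1/(2*n)) = 1)
N = 1
Y - N = -26 - 1*1 = -26 - 1 = -27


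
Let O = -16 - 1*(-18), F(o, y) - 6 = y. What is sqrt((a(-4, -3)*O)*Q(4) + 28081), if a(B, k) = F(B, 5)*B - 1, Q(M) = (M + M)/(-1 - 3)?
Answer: sqrt(28261) ≈ 168.11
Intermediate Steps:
F(o, y) = 6 + y
O = 2 (O = -16 + 18 = 2)
Q(M) = -M/2 (Q(M) = (2*M)/(-4) = (2*M)*(-1/4) = -M/2)
a(B, k) = -1 + 11*B (a(B, k) = (6 + 5)*B - 1 = 11*B - 1 = -1 + 11*B)
sqrt((a(-4, -3)*O)*Q(4) + 28081) = sqrt(((-1 + 11*(-4))*2)*(-1/2*4) + 28081) = sqrt(((-1 - 44)*2)*(-2) + 28081) = sqrt(-45*2*(-2) + 28081) = sqrt(-90*(-2) + 28081) = sqrt(180 + 28081) = sqrt(28261)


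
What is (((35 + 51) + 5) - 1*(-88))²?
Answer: 32041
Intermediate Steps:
(((35 + 51) + 5) - 1*(-88))² = ((86 + 5) + 88)² = (91 + 88)² = 179² = 32041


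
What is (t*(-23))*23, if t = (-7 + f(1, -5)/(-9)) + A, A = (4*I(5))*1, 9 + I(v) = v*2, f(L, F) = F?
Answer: 11638/9 ≈ 1293.1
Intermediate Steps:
I(v) = -9 + 2*v (I(v) = -9 + v*2 = -9 + 2*v)
A = 4 (A = (4*(-9 + 2*5))*1 = (4*(-9 + 10))*1 = (4*1)*1 = 4*1 = 4)
t = -22/9 (t = (-7 - 5/(-9)) + 4 = (-7 - 5*(-⅑)) + 4 = (-7 + 5/9) + 4 = -58/9 + 4 = -22/9 ≈ -2.4444)
(t*(-23))*23 = -22/9*(-23)*23 = (506/9)*23 = 11638/9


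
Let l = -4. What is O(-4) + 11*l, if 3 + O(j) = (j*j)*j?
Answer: -111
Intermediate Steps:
O(j) = -3 + j**3 (O(j) = -3 + (j*j)*j = -3 + j**2*j = -3 + j**3)
O(-4) + 11*l = (-3 + (-4)**3) + 11*(-4) = (-3 - 64) - 44 = -67 - 44 = -111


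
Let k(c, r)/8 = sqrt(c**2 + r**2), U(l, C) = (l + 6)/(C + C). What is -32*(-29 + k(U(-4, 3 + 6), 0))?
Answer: 8096/9 ≈ 899.56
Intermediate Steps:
U(l, C) = (6 + l)/(2*C) (U(l, C) = (6 + l)/((2*C)) = (6 + l)*(1/(2*C)) = (6 + l)/(2*C))
k(c, r) = 8*sqrt(c**2 + r**2)
-32*(-29 + k(U(-4, 3 + 6), 0)) = -32*(-29 + 8*sqrt(((6 - 4)/(2*(3 + 6)))**2 + 0**2)) = -32*(-29 + 8*sqrt(((1/2)*2/9)**2 + 0)) = -32*(-29 + 8*sqrt(((1/2)*(1/9)*2)**2 + 0)) = -32*(-29 + 8*sqrt((1/9)**2 + 0)) = -32*(-29 + 8*sqrt(1/81 + 0)) = -32*(-29 + 8*sqrt(1/81)) = -32*(-29 + 8*(1/9)) = -32*(-29 + 8/9) = -32*(-253)/9 = -1*(-8096/9) = 8096/9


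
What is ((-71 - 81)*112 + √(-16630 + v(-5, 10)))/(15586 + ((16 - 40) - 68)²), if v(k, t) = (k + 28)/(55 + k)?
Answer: -8512/12025 + I*√1662954/240500 ≈ -0.70786 + 0.005362*I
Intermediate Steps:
v(k, t) = (28 + k)/(55 + k)
((-71 - 81)*112 + √(-16630 + v(-5, 10)))/(15586 + ((16 - 40) - 68)²) = ((-71 - 81)*112 + √(-16630 + (28 - 5)/(55 - 5)))/(15586 + ((16 - 40) - 68)²) = (-152*112 + √(-16630 + 23/50))/(15586 + (-24 - 68)²) = (-17024 + √(-16630 + (1/50)*23))/(15586 + (-92)²) = (-17024 + √(-16630 + 23/50))/(15586 + 8464) = (-17024 + √(-831477/50))/24050 = (-17024 + I*√1662954/10)*(1/24050) = -8512/12025 + I*√1662954/240500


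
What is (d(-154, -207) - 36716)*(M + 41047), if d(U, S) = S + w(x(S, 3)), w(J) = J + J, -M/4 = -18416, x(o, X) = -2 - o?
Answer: -4188442743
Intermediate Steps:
M = 73664 (M = -4*(-18416) = 73664)
w(J) = 2*J
d(U, S) = -4 - S (d(U, S) = S + 2*(-2 - S) = S + (-4 - 2*S) = -4 - S)
(d(-154, -207) - 36716)*(M + 41047) = ((-4 - 1*(-207)) - 36716)*(73664 + 41047) = ((-4 + 207) - 36716)*114711 = (203 - 36716)*114711 = -36513*114711 = -4188442743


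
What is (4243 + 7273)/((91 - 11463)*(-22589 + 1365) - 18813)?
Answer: 11516/241340515 ≈ 4.7717e-5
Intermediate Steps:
(4243 + 7273)/((91 - 11463)*(-22589 + 1365) - 18813) = 11516/(-11372*(-21224) - 18813) = 11516/(241359328 - 18813) = 11516/241340515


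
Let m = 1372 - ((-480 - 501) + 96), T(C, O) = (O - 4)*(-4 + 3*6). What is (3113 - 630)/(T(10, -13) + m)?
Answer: 2483/2019 ≈ 1.2298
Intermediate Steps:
T(C, O) = -56 + 14*O (T(C, O) = (-4 + O)*(-4 + 18) = (-4 + O)*14 = -56 + 14*O)
m = 2257 (m = 1372 - (-981 + 96) = 1372 - 1*(-885) = 1372 + 885 = 2257)
(3113 - 630)/(T(10, -13) + m) = (3113 - 630)/((-56 + 14*(-13)) + 2257) = 2483/((-56 - 182) + 2257) = 2483/(-238 + 2257) = 2483/2019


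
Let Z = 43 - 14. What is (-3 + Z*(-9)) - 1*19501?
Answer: -19765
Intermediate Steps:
Z = 29
(-3 + Z*(-9)) - 1*19501 = (-3 + 29*(-9)) - 1*19501 = (-3 - 261) - 19501 = -264 - 19501 = -19765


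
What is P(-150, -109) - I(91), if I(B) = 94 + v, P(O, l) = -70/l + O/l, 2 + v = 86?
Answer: -19182/109 ≈ -175.98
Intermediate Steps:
v = 84 (v = -2 + 86 = 84)
I(B) = 178 (I(B) = 94 + 84 = 178)
P(-150, -109) - I(91) = (-70 - 150)/(-109) - 1*178 = -1/109*(-220) - 178 = 220/109 - 178 = -19182/109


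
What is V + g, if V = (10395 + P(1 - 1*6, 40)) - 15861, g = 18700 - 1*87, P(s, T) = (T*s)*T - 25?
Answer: 5122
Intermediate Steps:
P(s, T) = -25 + s*T² (P(s, T) = s*T² - 25 = -25 + s*T²)
g = 18613 (g = 18700 - 87 = 18613)
V = -13491 (V = (10395 + (-25 + (1 - 1*6)*40²)) - 15861 = (10395 + (-25 + (1 - 6)*1600)) - 15861 = (10395 + (-25 - 5*1600)) - 15861 = (10395 + (-25 - 8000)) - 15861 = (10395 - 8025) - 15861 = 2370 - 15861 = -13491)
V + g = -13491 + 18613 = 5122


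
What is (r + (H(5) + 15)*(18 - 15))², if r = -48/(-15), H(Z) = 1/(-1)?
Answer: 51076/25 ≈ 2043.0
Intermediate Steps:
H(Z) = -1
r = 16/5 (r = -48*(-1/15) = 16/5 ≈ 3.2000)
(r + (H(5) + 15)*(18 - 15))² = (16/5 + (-1 + 15)*(18 - 15))² = (16/5 + 14*3)² = (16/5 + 42)² = (226/5)² = 51076/25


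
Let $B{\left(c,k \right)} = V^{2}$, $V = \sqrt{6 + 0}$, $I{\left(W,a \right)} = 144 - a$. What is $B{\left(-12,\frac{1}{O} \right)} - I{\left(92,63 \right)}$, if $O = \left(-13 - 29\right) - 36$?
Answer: $-75$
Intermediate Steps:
$V = \sqrt{6} \approx 2.4495$
$O = -78$ ($O = -42 - 36 = -78$)
$B{\left(c,k \right)} = 6$ ($B{\left(c,k \right)} = \left(\sqrt{6}\right)^{2} = 6$)
$B{\left(-12,\frac{1}{O} \right)} - I{\left(92,63 \right)} = 6 - \left(144 - 63\right) = 6 - 81 = -75$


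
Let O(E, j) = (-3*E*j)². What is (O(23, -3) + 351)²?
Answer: 1866240000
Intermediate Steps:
O(E, j) = 9*E²*j² (O(E, j) = (-3*E*j)² = 9*E²*j²)
(O(23, -3) + 351)² = (9*23²*(-3)² + 351)² = (9*529*9 + 351)² = (42849 + 351)² = 43200² = 1866240000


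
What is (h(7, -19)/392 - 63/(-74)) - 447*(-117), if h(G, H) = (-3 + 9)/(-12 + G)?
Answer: 1896392499/36260 ≈ 52300.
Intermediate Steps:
h(G, H) = 6/(-12 + G)
(h(7, -19)/392 - 63/(-74)) - 447*(-117) = ((6/(-12 + 7))/392 - 63/(-74)) - 447*(-117) = ((6/(-5))*(1/392) - 63*(-1/74)) + 52299 = ((6*(-⅕))*(1/392) + 63/74) + 52299 = (-6/5*1/392 + 63/74) + 52299 = (-3/980 + 63/74) + 52299 = 30759/36260 + 52299 = 1896392499/36260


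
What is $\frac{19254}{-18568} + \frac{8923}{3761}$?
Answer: $\frac{46633985}{34917124} \approx 1.3356$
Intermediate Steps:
$\frac{19254}{-18568} + \frac{8923}{3761} = 19254 \left(- \frac{1}{18568}\right) + 8923 \cdot \frac{1}{3761} = - \frac{9627}{9284} + \frac{8923}{3761} = \frac{46633985}{34917124}$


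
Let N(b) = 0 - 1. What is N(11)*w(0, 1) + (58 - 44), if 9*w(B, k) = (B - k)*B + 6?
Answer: 40/3 ≈ 13.333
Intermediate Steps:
w(B, k) = ⅔ + B*(B - k)/9 (w(B, k) = ((B - k)*B + 6)/9 = (B*(B - k) + 6)/9 = (6 + B*(B - k))/9 = ⅔ + B*(B - k)/9)
N(b) = -1
N(11)*w(0, 1) + (58 - 44) = -(⅔ + (⅑)*0² - ⅑*0*1) + (58 - 44) = -(⅔ + (⅑)*0 + 0) + 14 = -(⅔ + 0 + 0) + 14 = -1*⅔ + 14 = -⅔ + 14 = 40/3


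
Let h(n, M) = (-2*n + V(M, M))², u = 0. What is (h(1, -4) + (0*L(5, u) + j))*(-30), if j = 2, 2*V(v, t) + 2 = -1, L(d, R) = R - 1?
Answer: -855/2 ≈ -427.50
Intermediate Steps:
L(d, R) = -1 + R
V(v, t) = -3/2 (V(v, t) = -1 + (½)*(-1) = -1 - ½ = -3/2)
h(n, M) = (-3/2 - 2*n)² (h(n, M) = (-2*n - 3/2)² = (-3/2 - 2*n)²)
(h(1, -4) + (0*L(5, u) + j))*(-30) = ((3 + 4*1)²/4 + (0*(-1 + 0) + 2))*(-30) = ((3 + 4)²/4 + (0*(-1) + 2))*(-30) = ((¼)*7² + (0 + 2))*(-30) = ((¼)*49 + 2)*(-30) = (49/4 + 2)*(-30) = (57/4)*(-30) = -855/2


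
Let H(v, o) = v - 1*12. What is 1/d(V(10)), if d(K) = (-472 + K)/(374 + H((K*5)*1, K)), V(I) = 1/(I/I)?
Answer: -367/471 ≈ -0.77919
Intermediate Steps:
H(v, o) = -12 + v (H(v, o) = v - 12 = -12 + v)
V(I) = 1 (V(I) = 1/1 = 1)
d(K) = (-472 + K)/(362 + 5*K) (d(K) = (-472 + K)/(374 + (-12 + (K*5)*1)) = (-472 + K)/(374 + (-12 + (5*K)*1)) = (-472 + K)/(374 + (-12 + 5*K)) = (-472 + K)/(362 + 5*K))
1/d(V(10)) = 1/((-472 + 1)/(362 + 5*1)) = 1/(-471/(362 + 5)) = 1/(-471/367) = -367/471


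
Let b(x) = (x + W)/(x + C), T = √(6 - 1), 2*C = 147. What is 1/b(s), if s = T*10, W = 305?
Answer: 8767/37010 + 463*√5/18505 ≈ 0.29283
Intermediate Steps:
C = 147/2 (C = (½)*147 = 147/2 ≈ 73.500)
T = √5 ≈ 2.2361
s = 10*√5 (s = √5*10 = 10*√5 ≈ 22.361)
b(x) = (305 + x)/(147/2 + x) (b(x) = (x + 305)/(x + 147/2) = (305 + x)/(147/2 + x))
1/b(s) = 1/(2*(305 + 10*√5)/(147 + 2*(10*√5))) = 1/(2*(305 + 10*√5)/(147 + 20*√5)) = (147 + 20*√5)/(2*(305 + 10*√5))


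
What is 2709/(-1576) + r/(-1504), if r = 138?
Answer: -268239/148144 ≈ -1.8107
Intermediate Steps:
2709/(-1576) + r/(-1504) = 2709/(-1576) + 138/(-1504) = 2709*(-1/1576) + 138*(-1/1504) = -2709/1576 - 69/752 = -268239/148144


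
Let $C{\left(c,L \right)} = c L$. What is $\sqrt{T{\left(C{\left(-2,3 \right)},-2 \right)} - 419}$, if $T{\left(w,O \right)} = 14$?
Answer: $9 i \sqrt{5} \approx 20.125 i$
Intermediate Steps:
$C{\left(c,L \right)} = L c$
$\sqrt{T{\left(C{\left(-2,3 \right)},-2 \right)} - 419} = \sqrt{14 - 419} = \sqrt{-405} = 9 i \sqrt{5}$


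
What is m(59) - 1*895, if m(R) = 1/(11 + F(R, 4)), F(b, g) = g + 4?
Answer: -17004/19 ≈ -894.95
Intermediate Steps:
F(b, g) = 4 + g
m(R) = 1/19 (m(R) = 1/(11 + (4 + 4)) = 1/(11 + 8) = 1/19)
m(59) - 1*895 = 1/19 - 1*895 = 1/19 - 895 = -17004/19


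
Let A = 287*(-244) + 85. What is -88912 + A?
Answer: -158855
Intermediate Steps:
A = -69943 (A = -70028 + 85 = -69943)
-88912 + A = -88912 - 69943 = -158855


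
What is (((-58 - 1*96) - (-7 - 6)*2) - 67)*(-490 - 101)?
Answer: 115245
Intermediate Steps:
(((-58 - 1*96) - (-7 - 6)*2) - 67)*(-490 - 101) = (((-58 - 96) - (-13)*2) - 67)*(-591) = ((-154 - 1*(-26)) - 67)*(-591) = ((-154 + 26) - 67)*(-591) = (-128 - 67)*(-591) = -195*(-591) = 115245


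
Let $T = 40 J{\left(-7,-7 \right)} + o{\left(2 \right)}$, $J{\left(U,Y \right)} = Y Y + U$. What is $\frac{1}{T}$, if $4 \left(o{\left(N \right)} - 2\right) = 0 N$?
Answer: $\frac{1}{1682} \approx 0.00059453$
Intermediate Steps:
$J{\left(U,Y \right)} = U + Y^{2}$ ($J{\left(U,Y \right)} = Y^{2} + U = U + Y^{2}$)
$o{\left(N \right)} = 2$ ($o{\left(N \right)} = 2 + \frac{0 N}{4} = 2 + \frac{1}{4} \cdot 0 = 2 + 0 = 2$)
$T = 1682$ ($T = 40 \left(-7 + \left(-7\right)^{2}\right) + 2 = 40 \left(-7 + 49\right) + 2 = 40 \cdot 42 + 2 = 1680 + 2 = 1682$)
$\frac{1}{T} = \frac{1}{1682}$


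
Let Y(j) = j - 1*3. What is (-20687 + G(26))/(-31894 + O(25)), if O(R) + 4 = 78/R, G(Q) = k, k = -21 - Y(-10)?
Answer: 517375/797372 ≈ 0.64885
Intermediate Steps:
Y(j) = -3 + j (Y(j) = j - 3 = -3 + j)
k = -8 (k = -21 - (-3 - 10) = -21 - 1*(-13) = -21 + 13 = -8)
G(Q) = -8
O(R) = -4 + 78/R
(-20687 + G(26))/(-31894 + O(25)) = (-20687 - 8)/(-31894 + (-4 + 78/25)) = -20695/(-31894 + (-4 + 78*(1/25))) = -20695/(-31894 + (-4 + 78/25)) = -20695/(-31894 - 22/25) = -20695/(-797372/25) = -20695*(-25/797372) = 517375/797372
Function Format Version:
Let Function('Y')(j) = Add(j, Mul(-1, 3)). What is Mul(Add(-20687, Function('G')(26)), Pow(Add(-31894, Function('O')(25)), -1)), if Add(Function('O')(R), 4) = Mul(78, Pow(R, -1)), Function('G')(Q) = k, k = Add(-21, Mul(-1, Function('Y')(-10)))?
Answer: Rational(517375, 797372) ≈ 0.64885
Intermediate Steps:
Function('Y')(j) = Add(-3, j) (Function('Y')(j) = Add(j, -3) = Add(-3, j))
k = -8 (k = Add(-21, Mul(-1, Add(-3, -10))) = Add(-21, Mul(-1, -13)) = Add(-21, 13) = -8)
Function('G')(Q) = -8
Function('O')(R) = Add(-4, Mul(78, Pow(R, -1)))
Mul(Add(-20687, Function('G')(26)), Pow(Add(-31894, Function('O')(25)), -1)) = Mul(Add(-20687, -8), Pow(Add(-31894, Add(-4, Mul(78, Pow(25, -1)))), -1)) = Mul(-20695, Pow(Add(-31894, Add(-4, Mul(78, Rational(1, 25)))), -1)) = Mul(-20695, Pow(Add(-31894, Add(-4, Rational(78, 25))), -1)) = Mul(-20695, Pow(Add(-31894, Rational(-22, 25)), -1)) = Mul(-20695, Pow(Rational(-797372, 25), -1)) = Mul(-20695, Rational(-25, 797372)) = Rational(517375, 797372)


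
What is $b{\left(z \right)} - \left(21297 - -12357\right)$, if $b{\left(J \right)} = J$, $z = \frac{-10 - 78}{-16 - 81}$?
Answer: $- \frac{3264350}{97} \approx -33653.0$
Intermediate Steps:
$z = \frac{88}{97}$ ($z = - \frac{88}{-97} = \left(-88\right) \left(- \frac{1}{97}\right) = \frac{88}{97} \approx 0.90722$)
$b{\left(z \right)} - \left(21297 - -12357\right) = \frac{88}{97} - \left(21297 - -12357\right) = \frac{88}{97} - \left(21297 + 12357\right) = \frac{88}{97} - 33654 = - \frac{3264350}{97}$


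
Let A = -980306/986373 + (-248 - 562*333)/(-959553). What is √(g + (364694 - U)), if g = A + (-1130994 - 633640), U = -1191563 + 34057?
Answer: I*√297911807230175699773188522/35054710047 ≈ 492.38*I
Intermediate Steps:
U = -1157506
A = -83979464584/105164130141 (A = -980306*1/986373 + (-248 - 187146)*(-1/959553) = -980306/986373 - 187394*(-1/959553) = -980306/986373 + 187394/959553 = -83979464584/105164130141 ≈ -0.79856)
g = -185576283606697978/105164130141 (g = -83979464584/105164130141 + (-1130994 - 633640) = -83979464584/105164130141 - 1764634 = -185576283606697978/105164130141 ≈ -1.7646e+6)
√(g + (364694 - U)) = √(-185576283606697978/105164130141 + (364694 - 1*(-1157506))) = √(-185576283606697978/105164130141 + (364694 + 1157506)) = √(-185576283606697978/105164130141 + 1522200) = √(-25495444706067778/105164130141) = I*√297911807230175699773188522/35054710047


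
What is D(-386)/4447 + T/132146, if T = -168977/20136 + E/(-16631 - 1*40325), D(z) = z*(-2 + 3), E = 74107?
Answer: -14637296245480451/168489888844836048 ≈ -0.086873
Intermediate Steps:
D(z) = z (D(z) = z*1 = z)
T = -2779118141/286716504 (T = -168977/20136 + 74107/(-16631 - 1*40325) = -168977*1/20136 + 74107/(-16631 - 40325) = -168977/20136 + 74107/(-56956) = -168977/20136 + 74107*(-1/56956) = -168977/20136 - 74107/56956 = -2779118141/286716504 ≈ -9.6929)
D(-386)/4447 + T/132146 = -386/4447 - 2779118141/286716504/132146 = -386*1/4447 - 2779118141/286716504*1/132146 = -386/4447 - 2779118141/37888439137584 = -14637296245480451/168489888844836048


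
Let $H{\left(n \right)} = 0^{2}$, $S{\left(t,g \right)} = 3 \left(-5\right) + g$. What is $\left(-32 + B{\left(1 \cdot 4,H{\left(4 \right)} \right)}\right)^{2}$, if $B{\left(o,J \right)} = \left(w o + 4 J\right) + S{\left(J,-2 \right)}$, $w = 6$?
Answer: $625$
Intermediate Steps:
$S{\left(t,g \right)} = -15 + g$
$H{\left(n \right)} = 0$
$B{\left(o,J \right)} = -17 + 4 J + 6 o$ ($B{\left(o,J \right)} = \left(6 o + 4 J\right) - 17 = \left(4 J + 6 o\right) - 17 = -17 + 4 J + 6 o$)
$\left(-32 + B{\left(1 \cdot 4,H{\left(4 \right)} \right)}\right)^{2} = \left(-32 + \left(-17 + 4 \cdot 0 + 6 \cdot 1 \cdot 4\right)\right)^{2} = \left(-32 + \left(-17 + 0 + 6 \cdot 4\right)\right)^{2} = \left(-32 + \left(-17 + 0 + 24\right)\right)^{2} = \left(-32 + 7\right)^{2} = \left(-25\right)^{2} = 625$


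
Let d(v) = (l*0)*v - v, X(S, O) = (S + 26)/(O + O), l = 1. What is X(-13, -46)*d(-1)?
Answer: -13/92 ≈ -0.14130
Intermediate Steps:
X(S, O) = (26 + S)/(2*O) (X(S, O) = (26 + S)/((2*O)) = (26 + S)*(1/(2*O)) = (26 + S)/(2*O))
d(v) = -v (d(v) = (1*0)*v - v = 0*v - v = 0 - v = -v)
X(-13, -46)*d(-1) = ((½)*(26 - 13)/(-46))*(-1*(-1)) = ((½)*(-1/46)*13)*1 = -13/92*1 = -13/92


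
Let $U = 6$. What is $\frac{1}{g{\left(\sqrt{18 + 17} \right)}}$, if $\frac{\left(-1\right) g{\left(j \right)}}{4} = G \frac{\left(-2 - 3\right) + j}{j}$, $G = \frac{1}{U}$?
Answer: $- \frac{21}{4} - \frac{3 \sqrt{35}}{4} \approx -9.6871$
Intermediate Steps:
$G = \frac{1}{6} \approx 0.16667$
$g{\left(j \right)} = - \frac{2 \left(-5 + j\right)}{3 j}$ ($g{\left(j \right)} = - 4 \frac{\left(\left(-2 - 3\right) + j\right) \frac{1}{j}}{6} = - 4 \frac{\left(-5 + j\right) \frac{1}{j}}{6} = - 4 \frac{\frac{1}{j} \left(-5 + j\right)}{6} = - 4 \frac{-5 + j}{6 j} = - \frac{2 \left(-5 + j\right)}{3 j}$)
$\frac{1}{g{\left(\sqrt{18 + 17} \right)}} = \frac{1}{\frac{2}{3} \frac{1}{\sqrt{18 + 17}} \left(5 - \sqrt{18 + 17}\right)} = \frac{1}{\frac{2}{3} \frac{1}{\sqrt{35}} \left(5 - \sqrt{35}\right)} = \frac{1}{\frac{2}{3} \frac{\sqrt{35}}{35} \left(5 - \sqrt{35}\right)} = \frac{1}{\frac{2}{105} \sqrt{35} \left(5 - \sqrt{35}\right)} = \frac{3 \sqrt{35}}{2 \left(5 - \sqrt{35}\right)}$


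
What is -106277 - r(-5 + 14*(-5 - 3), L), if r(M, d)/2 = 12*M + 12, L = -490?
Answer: -103493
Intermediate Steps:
r(M, d) = 24 + 24*M (r(M, d) = 2*(12*M + 12) = 2*(12 + 12*M) = 24 + 24*M)
-106277 - r(-5 + 14*(-5 - 3), L) = -106277 - (24 + 24*(-5 + 14*(-5 - 3))) = -106277 - (24 + 24*(-5 + 14*(-8))) = -106277 - (24 + 24*(-5 - 112)) = -106277 - (24 + 24*(-117)) = -106277 - (24 - 2808) = -106277 - 1*(-2784) = -106277 + 2784 = -103493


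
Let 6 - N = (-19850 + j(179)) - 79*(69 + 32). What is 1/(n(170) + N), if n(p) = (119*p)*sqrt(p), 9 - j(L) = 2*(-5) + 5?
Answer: -27821/68798984959 + 20230*sqrt(170)/68798984959 ≈ 3.4295e-6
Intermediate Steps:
j(L) = 14 (j(L) = 9 - (2*(-5) + 5) = 9 - (-10 + 5) = 9 - 1*(-5) = 9 + 5 = 14)
n(p) = 119*p**(3/2)
N = 27821 (N = 6 - ((-19850 + 14) - 79*(69 + 32)) = 6 - (-19836 - 79*101) = 6 - (-19836 - 7979) = 6 - 1*(-27815) = 6 + 27815 = 27821)
1/(n(170) + N) = 1/(119*170**(3/2) + 27821) = 1/(119*(170*sqrt(170)) + 27821) = 1/(20230*sqrt(170) + 27821) = 1/(27821 + 20230*sqrt(170))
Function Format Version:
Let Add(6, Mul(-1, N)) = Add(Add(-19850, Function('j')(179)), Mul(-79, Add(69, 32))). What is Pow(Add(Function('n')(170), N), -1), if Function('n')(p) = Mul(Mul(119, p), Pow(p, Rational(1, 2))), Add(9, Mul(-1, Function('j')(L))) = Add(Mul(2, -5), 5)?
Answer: Add(Rational(-27821, 68798984959), Mul(Rational(20230, 68798984959), Pow(170, Rational(1, 2)))) ≈ 3.4295e-6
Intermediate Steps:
Function('j')(L) = 14 (Function('j')(L) = Add(9, Mul(-1, Add(Mul(2, -5), 5))) = Add(9, Mul(-1, Add(-10, 5))) = Add(9, Mul(-1, -5)) = Add(9, 5) = 14)
Function('n')(p) = Mul(119, Pow(p, Rational(3, 2)))
N = 27821 (N = Add(6, Mul(-1, Add(Add(-19850, 14), Mul(-79, Add(69, 32))))) = Add(6, Mul(-1, Add(-19836, Mul(-79, 101)))) = Add(6, Mul(-1, Add(-19836, -7979))) = Add(6, Mul(-1, -27815)) = Add(6, 27815) = 27821)
Pow(Add(Function('n')(170), N), -1) = Pow(Add(Mul(119, Pow(170, Rational(3, 2))), 27821), -1) = Pow(Add(Mul(119, Mul(170, Pow(170, Rational(1, 2)))), 27821), -1) = Pow(Add(Mul(20230, Pow(170, Rational(1, 2))), 27821), -1) = Pow(Add(27821, Mul(20230, Pow(170, Rational(1, 2)))), -1)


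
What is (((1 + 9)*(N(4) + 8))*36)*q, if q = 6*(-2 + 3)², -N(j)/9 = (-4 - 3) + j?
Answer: 75600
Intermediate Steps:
N(j) = 63 - 9*j (N(j) = -9*((-4 - 3) + j) = -9*(-7 + j) = 63 - 9*j)
q = 6 (q = 6*1² = 6*1 = 6)
(((1 + 9)*(N(4) + 8))*36)*q = (((1 + 9)*((63 - 9*4) + 8))*36)*6 = ((10*((63 - 36) + 8))*36)*6 = ((10*(27 + 8))*36)*6 = ((10*35)*36)*6 = (350*36)*6 = 12600*6 = 75600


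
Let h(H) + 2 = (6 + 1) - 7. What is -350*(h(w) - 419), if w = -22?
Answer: 147350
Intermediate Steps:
h(H) = -2 (h(H) = -2 + ((6 + 1) - 7) = -2 + (7 - 7) = -2 + 0 = -2)
-350*(h(w) - 419) = -350*(-2 - 419) = -350*(-421) = 147350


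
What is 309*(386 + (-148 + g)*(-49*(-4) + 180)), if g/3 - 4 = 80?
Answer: 12202410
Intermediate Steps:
g = 252 (g = 12 + 3*80 = 12 + 240 = 252)
309*(386 + (-148 + g)*(-49*(-4) + 180)) = 309*(386 + (-148 + 252)*(-49*(-4) + 180)) = 309*(386 + 104*(196 + 180)) = 309*(386 + 104*376) = 309*(386 + 39104) = 309*39490 = 12202410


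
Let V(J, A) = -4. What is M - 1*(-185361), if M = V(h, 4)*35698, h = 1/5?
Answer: 42569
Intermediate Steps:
h = 1/5 ≈ 0.20000
M = -142792 (M = -4*35698 = -142792)
M - 1*(-185361) = -142792 - 1*(-185361) = -142792 + 185361 = 42569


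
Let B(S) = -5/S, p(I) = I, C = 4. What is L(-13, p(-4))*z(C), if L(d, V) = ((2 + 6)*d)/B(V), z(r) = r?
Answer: -1664/5 ≈ -332.80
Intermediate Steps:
L(d, V) = -8*V*d/5 (L(d, V) = ((2 + 6)*d)/((-5/V)) = (8*d)*(-V/5) = -8*V*d/5)
L(-13, p(-4))*z(C) = -8/5*(-4)*(-13)*4 = -416/5*4 = -1664/5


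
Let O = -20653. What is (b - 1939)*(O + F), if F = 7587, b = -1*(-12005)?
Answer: -131522356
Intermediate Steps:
b = 12005
(b - 1939)*(O + F) = (12005 - 1939)*(-20653 + 7587) = 10066*(-13066) = -131522356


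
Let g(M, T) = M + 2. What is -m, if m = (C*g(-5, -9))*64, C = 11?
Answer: 2112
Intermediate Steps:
g(M, T) = 2 + M
m = -2112 (m = (11*(2 - 5))*64 = (11*(-3))*64 = -33*64 = -2112)
-m = -1*(-2112) = 2112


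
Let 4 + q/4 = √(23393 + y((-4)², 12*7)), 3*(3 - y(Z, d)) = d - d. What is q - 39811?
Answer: -39827 + 8*√5849 ≈ -39215.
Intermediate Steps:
y(Z, d) = 3 (y(Z, d) = 3 - (d - d)/3 = 3 - ⅓*0 = 3 + 0 = 3)
q = -16 + 8*√5849 (q = -16 + 4*√(23393 + 3) = -16 + 4*√23396 = -16 + 4*(2*√5849) = -16 + 8*√5849 ≈ 595.83)
q - 39811 = (-16 + 8*√5849) - 39811 = -39827 + 8*√5849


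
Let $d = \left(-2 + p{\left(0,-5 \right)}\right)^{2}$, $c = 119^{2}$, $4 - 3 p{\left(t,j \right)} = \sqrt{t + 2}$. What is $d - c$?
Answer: $- \frac{42481}{3} + \frac{4 \sqrt{2}}{9} \approx -14160.0$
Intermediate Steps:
$p{\left(t,j \right)} = \frac{4}{3} - \frac{\sqrt{2 + t}}{3}$ ($p{\left(t,j \right)} = \frac{4}{3} - \frac{\sqrt{t + 2}}{3} = \frac{4}{3} - \frac{\sqrt{2 + t}}{3}$)
$c = 14161$
$d = \left(- \frac{2}{3} - \frac{\sqrt{2}}{3}\right)^{2}$ ($d = \left(-2 + \left(\frac{4}{3} - \frac{\sqrt{2 + 0}}{3}\right)\right)^{2} = \left(-2 + \left(\frac{4}{3} - \frac{\sqrt{2}}{3}\right)\right)^{2} = \left(- \frac{2}{3} - \frac{\sqrt{2}}{3}\right)^{2} \approx 1.2952$)
$d - c = \frac{\left(2 + \sqrt{2}\right)^{2}}{9} - 14161 = -14161 + \frac{\left(2 + \sqrt{2}\right)^{2}}{9}$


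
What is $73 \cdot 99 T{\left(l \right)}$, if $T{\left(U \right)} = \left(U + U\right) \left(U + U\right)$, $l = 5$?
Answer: $722700$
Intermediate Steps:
$T{\left(U \right)} = 4 U^{2}$ ($T{\left(U \right)} = 2 U 2 U = 4 U^{2}$)
$73 \cdot 99 T{\left(l \right)} = 73 \cdot 99 \cdot 4 \cdot 5^{2} = 7227 \cdot 4 \cdot 25 = 7227 \cdot 100 = 722700$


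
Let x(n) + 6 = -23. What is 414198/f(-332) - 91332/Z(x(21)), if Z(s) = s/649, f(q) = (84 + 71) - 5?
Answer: 1483863657/725 ≈ 2.0467e+6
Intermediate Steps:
f(q) = 150 (f(q) = 155 - 5 = 150)
x(n) = -29 (x(n) = -6 - 23 = -29)
Z(s) = s/649 (Z(s) = s*(1/649) = s/649)
414198/f(-332) - 91332/Z(x(21)) = 414198/150 - 91332/((1/649)*(-29)) = 414198*(1/150) - 91332/(-29/649) = 69033/25 - 91332*(-649/29) = 69033/25 + 59274468/29 = 1483863657/725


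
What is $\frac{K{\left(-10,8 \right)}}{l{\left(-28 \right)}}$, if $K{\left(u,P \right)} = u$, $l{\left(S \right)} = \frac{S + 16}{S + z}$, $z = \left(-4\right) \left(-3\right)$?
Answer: $- \frac{40}{3} \approx -13.333$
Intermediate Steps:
$z = 12$
$l{\left(S \right)} = \frac{16 + S}{12 + S}$ ($l{\left(S \right)} = \frac{S + 16}{S + 12} = \frac{16 + S}{12 + S}$)
$\frac{K{\left(-10,8 \right)}}{l{\left(-28 \right)}} = - \frac{10}{\frac{1}{12 - 28} \left(16 - 28\right)} = - \frac{10}{\frac{1}{-16} \left(-12\right)} = - \frac{10}{\left(- \frac{1}{16}\right) \left(-12\right)} = - \frac{10}{\frac{3}{4}} = \left(-10\right) \frac{4}{3} = - \frac{40}{3}$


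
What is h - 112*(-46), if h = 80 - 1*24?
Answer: 5208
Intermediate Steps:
h = 56 (h = 80 - 24 = 56)
h - 112*(-46) = 56 - 112*(-46) = 56 + 5152 = 5208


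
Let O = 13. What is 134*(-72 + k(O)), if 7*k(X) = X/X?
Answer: -67402/7 ≈ -9628.9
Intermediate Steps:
k(X) = ⅐ (k(X) = (X/X)/7 = (⅐)*1 = ⅐)
134*(-72 + k(O)) = 134*(-72 + ⅐) = 134*(-503/7) = -67402/7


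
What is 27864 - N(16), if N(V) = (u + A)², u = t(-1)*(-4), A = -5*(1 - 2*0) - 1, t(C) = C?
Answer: 27860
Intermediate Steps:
A = -6 (A = -5*(1 + 0) - 1 = -5*1 - 1 = -5 - 1 = -6)
u = 4 (u = -1*(-4) = 4)
N(V) = 4 (N(V) = (4 - 6)² = (-2)² = 4)
27864 - N(16) = 27864 - 1*4 = 27864 - 4 = 27860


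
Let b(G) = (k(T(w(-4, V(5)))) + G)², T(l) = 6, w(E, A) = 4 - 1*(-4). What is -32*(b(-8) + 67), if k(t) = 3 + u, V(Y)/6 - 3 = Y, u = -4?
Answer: -4736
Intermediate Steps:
V(Y) = 18 + 6*Y
w(E, A) = 8 (w(E, A) = 4 + 4 = 8)
k(t) = -1 (k(t) = 3 - 4 = -1)
b(G) = (-1 + G)²
-32*(b(-8) + 67) = -32*((-1 - 8)² + 67) = -32*((-9)² + 67) = -32*(81 + 67) = -32*148 = -4736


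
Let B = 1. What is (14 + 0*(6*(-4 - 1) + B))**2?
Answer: 196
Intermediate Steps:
(14 + 0*(6*(-4 - 1) + B))**2 = (14 + 0*(6*(-4 - 1) + 1))**2 = (14 + 0*(6*(-5) + 1))**2 = (14 + 0*(-30 + 1))**2 = (14 + 0*(-29))**2 = (14 + 0)**2 = 14**2 = 196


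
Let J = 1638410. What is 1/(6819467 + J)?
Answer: 1/8457877 ≈ 1.1823e-7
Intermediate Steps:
1/(6819467 + J) = 1/(6819467 + 1638410) = 1/8457877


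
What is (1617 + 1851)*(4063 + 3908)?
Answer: 27643428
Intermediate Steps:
(1617 + 1851)*(4063 + 3908) = 3468*7971 = 27643428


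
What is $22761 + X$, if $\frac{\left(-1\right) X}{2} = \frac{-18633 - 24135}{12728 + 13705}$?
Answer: $\frac{2026017}{89} \approx 22764.0$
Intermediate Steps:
$X = \frac{288}{89}$ ($X = - 2 \frac{-18633 - 24135}{12728 + 13705} = - 2 \left(- \frac{42768}{26433}\right) = - 2 \left(\left(-42768\right) \frac{1}{26433}\right) = \left(-2\right) \left(- \frac{144}{89}\right) = \frac{288}{89} \approx 3.236$)
$22761 + X = 22761 + \frac{288}{89} = \frac{2026017}{89}$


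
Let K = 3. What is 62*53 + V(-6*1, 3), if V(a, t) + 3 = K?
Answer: 3286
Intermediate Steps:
V(a, t) = 0 (V(a, t) = -3 + 3 = 0)
62*53 + V(-6*1, 3) = 62*53 + 0 = 3286 + 0 = 3286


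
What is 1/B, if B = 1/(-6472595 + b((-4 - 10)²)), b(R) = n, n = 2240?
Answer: -6470355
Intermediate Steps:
b(R) = 2240
B = -1/6470355 (B = 1/(-6472595 + 2240) = 1/(-6470355) = -1/6470355 ≈ -1.5455e-7)
1/B = 1/(-1/6470355) = -6470355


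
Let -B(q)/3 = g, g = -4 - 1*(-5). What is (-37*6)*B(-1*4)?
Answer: 666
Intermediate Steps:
g = 1 (g = -4 + 5 = 1)
B(q) = -3 (B(q) = -3*1 = -3)
(-37*6)*B(-1*4) = -37*6*(-3) = -222*(-3) = 666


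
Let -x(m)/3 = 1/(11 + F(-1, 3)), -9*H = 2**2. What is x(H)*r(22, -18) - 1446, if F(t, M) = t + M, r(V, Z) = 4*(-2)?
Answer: -18774/13 ≈ -1444.2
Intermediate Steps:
r(V, Z) = -8
H = -4/9 (H = -1/9*2**2 = -1/9*4 = -4/9 ≈ -0.44444)
F(t, M) = M + t
x(m) = -3/13 (x(m) = -3/(11 + (3 - 1)) = -3/(11 + 2) = -3/13)
x(H)*r(22, -18) - 1446 = -3/13*(-8) - 1446 = 24/13 - 1446 = -18774/13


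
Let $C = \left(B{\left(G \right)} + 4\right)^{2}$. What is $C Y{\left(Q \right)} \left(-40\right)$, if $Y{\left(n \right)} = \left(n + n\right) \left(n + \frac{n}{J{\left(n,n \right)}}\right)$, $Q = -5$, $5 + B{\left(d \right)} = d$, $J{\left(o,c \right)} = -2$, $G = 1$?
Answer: $0$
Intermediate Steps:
$B{\left(d \right)} = -5 + d$
$C = 0$ ($C = \left(\left(-5 + 1\right) + 4\right)^{2} = \left(-4 + 4\right)^{2} = 0^{2} = 0$)
$Y{\left(n \right)} = n^{2}$ ($Y{\left(n \right)} = \left(n + n\right) \left(n + \frac{n}{-2}\right) = 2 n \left(n + n \left(- \frac{1}{2}\right)\right) = 2 n \left(n - \frac{n}{2}\right) = 2 n \frac{n}{2} = n^{2}$)
$C Y{\left(Q \right)} \left(-40\right) = 0 \left(-5\right)^{2} \left(-40\right) = 0 \cdot 25 \left(-40\right) = 0 \left(-40\right) = 0$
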